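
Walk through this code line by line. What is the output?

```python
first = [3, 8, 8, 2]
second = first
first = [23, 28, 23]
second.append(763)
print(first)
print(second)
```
[23, 28, 23]
[3, 8, 8, 2, 763]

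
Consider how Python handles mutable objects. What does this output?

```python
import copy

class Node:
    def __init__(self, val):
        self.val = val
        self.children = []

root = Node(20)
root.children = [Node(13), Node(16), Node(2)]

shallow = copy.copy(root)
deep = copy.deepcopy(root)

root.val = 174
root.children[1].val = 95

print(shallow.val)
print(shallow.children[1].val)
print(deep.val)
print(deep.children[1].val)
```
20
95
20
16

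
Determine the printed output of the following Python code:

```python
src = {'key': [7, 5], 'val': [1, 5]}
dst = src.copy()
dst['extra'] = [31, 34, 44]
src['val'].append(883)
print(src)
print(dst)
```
{'key': [7, 5], 'val': [1, 5, 883]}
{'key': [7, 5], 'val': [1, 5, 883], 'extra': [31, 34, 44]}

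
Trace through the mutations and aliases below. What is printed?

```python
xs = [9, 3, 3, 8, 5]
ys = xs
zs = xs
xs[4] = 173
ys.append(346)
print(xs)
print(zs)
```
[9, 3, 3, 8, 173, 346]
[9, 3, 3, 8, 173, 346]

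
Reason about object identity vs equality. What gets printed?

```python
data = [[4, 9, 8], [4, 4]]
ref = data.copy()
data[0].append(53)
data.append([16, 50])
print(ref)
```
[[4, 9, 8, 53], [4, 4]]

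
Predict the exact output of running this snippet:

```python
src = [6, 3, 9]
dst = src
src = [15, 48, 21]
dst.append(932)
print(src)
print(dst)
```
[15, 48, 21]
[6, 3, 9, 932]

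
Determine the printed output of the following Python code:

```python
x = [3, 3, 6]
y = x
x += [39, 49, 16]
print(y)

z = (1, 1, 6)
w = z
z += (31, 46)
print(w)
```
[3, 3, 6, 39, 49, 16]
(1, 1, 6)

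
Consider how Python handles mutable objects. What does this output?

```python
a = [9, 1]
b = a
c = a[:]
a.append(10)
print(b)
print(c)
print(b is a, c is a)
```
[9, 1, 10]
[9, 1]
True False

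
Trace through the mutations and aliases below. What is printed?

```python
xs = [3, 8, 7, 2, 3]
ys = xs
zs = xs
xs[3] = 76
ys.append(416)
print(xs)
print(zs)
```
[3, 8, 7, 76, 3, 416]
[3, 8, 7, 76, 3, 416]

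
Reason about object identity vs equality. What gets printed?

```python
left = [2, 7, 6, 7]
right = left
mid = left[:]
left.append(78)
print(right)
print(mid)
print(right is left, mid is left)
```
[2, 7, 6, 7, 78]
[2, 7, 6, 7]
True False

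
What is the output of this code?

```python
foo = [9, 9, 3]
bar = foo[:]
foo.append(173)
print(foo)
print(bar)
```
[9, 9, 3, 173]
[9, 9, 3]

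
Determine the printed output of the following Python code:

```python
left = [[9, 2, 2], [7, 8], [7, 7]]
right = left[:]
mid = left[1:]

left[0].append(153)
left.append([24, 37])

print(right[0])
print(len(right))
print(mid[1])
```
[9, 2, 2, 153]
3
[7, 7]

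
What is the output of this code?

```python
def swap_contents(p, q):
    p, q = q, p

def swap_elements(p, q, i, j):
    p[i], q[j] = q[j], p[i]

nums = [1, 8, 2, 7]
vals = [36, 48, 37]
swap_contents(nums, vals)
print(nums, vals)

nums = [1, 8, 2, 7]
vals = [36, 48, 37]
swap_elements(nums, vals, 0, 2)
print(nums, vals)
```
[1, 8, 2, 7] [36, 48, 37]
[37, 8, 2, 7] [36, 48, 1]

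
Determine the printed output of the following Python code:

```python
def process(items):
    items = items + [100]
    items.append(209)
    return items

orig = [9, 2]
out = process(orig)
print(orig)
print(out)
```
[9, 2]
[9, 2, 100, 209]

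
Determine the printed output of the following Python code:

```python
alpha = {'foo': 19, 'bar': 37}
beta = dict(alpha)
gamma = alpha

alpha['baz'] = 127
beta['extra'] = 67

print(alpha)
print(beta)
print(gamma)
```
{'foo': 19, 'bar': 37, 'baz': 127}
{'foo': 19, 'bar': 37, 'extra': 67}
{'foo': 19, 'bar': 37, 'baz': 127}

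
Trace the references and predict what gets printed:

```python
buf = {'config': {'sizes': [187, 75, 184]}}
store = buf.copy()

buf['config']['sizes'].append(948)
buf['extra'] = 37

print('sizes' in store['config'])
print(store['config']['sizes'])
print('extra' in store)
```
True
[187, 75, 184, 948]
False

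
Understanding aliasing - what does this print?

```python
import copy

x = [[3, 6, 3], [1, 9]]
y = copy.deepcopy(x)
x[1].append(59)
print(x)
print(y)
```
[[3, 6, 3], [1, 9, 59]]
[[3, 6, 3], [1, 9]]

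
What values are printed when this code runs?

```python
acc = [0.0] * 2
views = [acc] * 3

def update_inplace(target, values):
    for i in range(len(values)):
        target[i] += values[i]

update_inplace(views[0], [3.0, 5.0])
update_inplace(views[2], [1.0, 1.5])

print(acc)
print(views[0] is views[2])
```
[4.0, 6.5]
True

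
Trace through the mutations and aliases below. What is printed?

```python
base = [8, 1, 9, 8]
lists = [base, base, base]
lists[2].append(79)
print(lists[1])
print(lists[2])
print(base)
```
[8, 1, 9, 8, 79]
[8, 1, 9, 8, 79]
[8, 1, 9, 8, 79]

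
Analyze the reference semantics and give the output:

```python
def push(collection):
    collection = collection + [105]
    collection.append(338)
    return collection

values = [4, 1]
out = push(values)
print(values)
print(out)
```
[4, 1]
[4, 1, 105, 338]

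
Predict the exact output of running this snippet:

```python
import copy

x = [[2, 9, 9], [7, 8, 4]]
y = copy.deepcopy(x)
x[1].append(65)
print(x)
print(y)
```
[[2, 9, 9], [7, 8, 4, 65]]
[[2, 9, 9], [7, 8, 4]]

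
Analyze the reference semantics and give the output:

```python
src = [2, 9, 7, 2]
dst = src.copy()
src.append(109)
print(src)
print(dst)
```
[2, 9, 7, 2, 109]
[2, 9, 7, 2]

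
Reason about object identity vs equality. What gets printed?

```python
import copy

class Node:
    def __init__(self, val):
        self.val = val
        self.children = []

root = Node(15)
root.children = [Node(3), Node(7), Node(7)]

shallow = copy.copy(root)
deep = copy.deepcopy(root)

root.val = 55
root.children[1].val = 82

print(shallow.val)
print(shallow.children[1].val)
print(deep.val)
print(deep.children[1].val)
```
15
82
15
7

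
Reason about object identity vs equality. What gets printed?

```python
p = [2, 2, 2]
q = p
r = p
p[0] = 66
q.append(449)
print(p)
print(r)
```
[66, 2, 2, 449]
[66, 2, 2, 449]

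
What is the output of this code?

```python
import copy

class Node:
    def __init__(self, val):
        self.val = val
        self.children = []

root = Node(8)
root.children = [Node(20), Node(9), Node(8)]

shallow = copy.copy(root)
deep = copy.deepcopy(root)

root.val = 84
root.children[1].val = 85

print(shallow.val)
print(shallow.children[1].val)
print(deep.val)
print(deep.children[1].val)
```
8
85
8
9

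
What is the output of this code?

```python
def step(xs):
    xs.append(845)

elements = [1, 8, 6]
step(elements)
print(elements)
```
[1, 8, 6, 845]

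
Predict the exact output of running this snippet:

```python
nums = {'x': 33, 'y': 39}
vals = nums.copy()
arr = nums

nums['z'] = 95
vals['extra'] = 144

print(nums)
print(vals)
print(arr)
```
{'x': 33, 'y': 39, 'z': 95}
{'x': 33, 'y': 39, 'extra': 144}
{'x': 33, 'y': 39, 'z': 95}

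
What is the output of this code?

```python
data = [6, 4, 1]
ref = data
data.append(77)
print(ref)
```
[6, 4, 1, 77]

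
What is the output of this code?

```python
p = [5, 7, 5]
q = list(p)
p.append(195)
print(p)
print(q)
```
[5, 7, 5, 195]
[5, 7, 5]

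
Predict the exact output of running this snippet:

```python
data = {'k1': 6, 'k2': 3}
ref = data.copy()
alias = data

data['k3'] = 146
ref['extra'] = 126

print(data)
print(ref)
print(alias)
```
{'k1': 6, 'k2': 3, 'k3': 146}
{'k1': 6, 'k2': 3, 'extra': 126}
{'k1': 6, 'k2': 3, 'k3': 146}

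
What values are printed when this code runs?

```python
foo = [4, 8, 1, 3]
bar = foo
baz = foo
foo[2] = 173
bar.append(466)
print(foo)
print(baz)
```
[4, 8, 173, 3, 466]
[4, 8, 173, 3, 466]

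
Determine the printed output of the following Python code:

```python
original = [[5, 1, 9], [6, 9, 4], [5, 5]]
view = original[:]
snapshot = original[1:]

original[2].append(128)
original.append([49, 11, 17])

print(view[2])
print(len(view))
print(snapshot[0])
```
[5, 5, 128]
3
[6, 9, 4]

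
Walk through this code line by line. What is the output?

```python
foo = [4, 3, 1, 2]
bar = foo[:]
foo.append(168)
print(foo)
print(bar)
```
[4, 3, 1, 2, 168]
[4, 3, 1, 2]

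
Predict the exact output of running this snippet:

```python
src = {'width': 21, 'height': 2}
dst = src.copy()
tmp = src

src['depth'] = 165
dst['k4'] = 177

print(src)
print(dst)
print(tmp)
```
{'width': 21, 'height': 2, 'depth': 165}
{'width': 21, 'height': 2, 'k4': 177}
{'width': 21, 'height': 2, 'depth': 165}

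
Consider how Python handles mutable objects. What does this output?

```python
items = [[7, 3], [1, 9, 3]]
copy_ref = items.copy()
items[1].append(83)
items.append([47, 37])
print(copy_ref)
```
[[7, 3], [1, 9, 3, 83]]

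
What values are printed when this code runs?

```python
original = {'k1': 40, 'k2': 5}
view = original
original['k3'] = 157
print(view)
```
{'k1': 40, 'k2': 5, 'k3': 157}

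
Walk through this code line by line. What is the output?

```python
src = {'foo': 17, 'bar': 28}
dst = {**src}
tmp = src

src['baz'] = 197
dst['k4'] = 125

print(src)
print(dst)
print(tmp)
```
{'foo': 17, 'bar': 28, 'baz': 197}
{'foo': 17, 'bar': 28, 'k4': 125}
{'foo': 17, 'bar': 28, 'baz': 197}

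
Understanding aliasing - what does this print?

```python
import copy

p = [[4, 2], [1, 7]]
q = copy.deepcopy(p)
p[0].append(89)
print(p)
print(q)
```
[[4, 2, 89], [1, 7]]
[[4, 2], [1, 7]]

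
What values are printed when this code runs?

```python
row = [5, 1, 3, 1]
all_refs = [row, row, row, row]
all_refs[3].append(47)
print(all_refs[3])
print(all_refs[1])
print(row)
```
[5, 1, 3, 1, 47]
[5, 1, 3, 1, 47]
[5, 1, 3, 1, 47]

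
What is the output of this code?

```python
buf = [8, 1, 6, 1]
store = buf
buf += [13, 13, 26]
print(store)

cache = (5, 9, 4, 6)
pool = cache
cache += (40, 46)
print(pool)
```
[8, 1, 6, 1, 13, 13, 26]
(5, 9, 4, 6)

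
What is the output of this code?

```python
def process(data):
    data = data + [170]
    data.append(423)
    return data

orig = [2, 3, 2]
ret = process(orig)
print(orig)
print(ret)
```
[2, 3, 2]
[2, 3, 2, 170, 423]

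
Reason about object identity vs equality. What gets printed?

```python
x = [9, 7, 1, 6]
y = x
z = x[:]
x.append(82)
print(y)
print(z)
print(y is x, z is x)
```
[9, 7, 1, 6, 82]
[9, 7, 1, 6]
True False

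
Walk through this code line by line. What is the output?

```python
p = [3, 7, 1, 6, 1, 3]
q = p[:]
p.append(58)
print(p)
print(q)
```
[3, 7, 1, 6, 1, 3, 58]
[3, 7, 1, 6, 1, 3]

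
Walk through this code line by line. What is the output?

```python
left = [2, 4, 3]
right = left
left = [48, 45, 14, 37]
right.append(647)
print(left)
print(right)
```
[48, 45, 14, 37]
[2, 4, 3, 647]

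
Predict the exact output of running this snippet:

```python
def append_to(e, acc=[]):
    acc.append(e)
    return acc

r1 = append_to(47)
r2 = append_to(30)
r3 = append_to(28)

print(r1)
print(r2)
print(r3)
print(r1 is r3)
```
[47, 30, 28]
[47, 30, 28]
[47, 30, 28]
True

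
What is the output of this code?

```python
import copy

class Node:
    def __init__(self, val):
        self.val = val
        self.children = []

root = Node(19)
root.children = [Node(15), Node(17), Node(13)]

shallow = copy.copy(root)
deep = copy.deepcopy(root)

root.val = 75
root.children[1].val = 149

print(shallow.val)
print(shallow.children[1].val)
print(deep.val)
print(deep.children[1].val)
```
19
149
19
17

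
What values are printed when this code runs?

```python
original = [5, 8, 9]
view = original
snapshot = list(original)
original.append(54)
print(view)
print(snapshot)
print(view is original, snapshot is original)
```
[5, 8, 9, 54]
[5, 8, 9]
True False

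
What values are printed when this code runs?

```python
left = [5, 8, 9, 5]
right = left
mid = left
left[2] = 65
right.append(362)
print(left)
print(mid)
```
[5, 8, 65, 5, 362]
[5, 8, 65, 5, 362]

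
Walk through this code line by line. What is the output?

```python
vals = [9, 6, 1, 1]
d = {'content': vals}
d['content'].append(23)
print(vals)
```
[9, 6, 1, 1, 23]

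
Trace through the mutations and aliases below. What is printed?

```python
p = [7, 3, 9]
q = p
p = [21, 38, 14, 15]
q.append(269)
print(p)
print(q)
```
[21, 38, 14, 15]
[7, 3, 9, 269]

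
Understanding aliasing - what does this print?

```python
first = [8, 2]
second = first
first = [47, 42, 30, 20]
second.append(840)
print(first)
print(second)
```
[47, 42, 30, 20]
[8, 2, 840]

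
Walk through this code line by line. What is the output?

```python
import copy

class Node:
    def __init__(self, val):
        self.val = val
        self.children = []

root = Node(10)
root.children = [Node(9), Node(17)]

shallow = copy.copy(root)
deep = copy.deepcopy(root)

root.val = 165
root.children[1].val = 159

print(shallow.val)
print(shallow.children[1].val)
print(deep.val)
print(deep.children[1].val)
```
10
159
10
17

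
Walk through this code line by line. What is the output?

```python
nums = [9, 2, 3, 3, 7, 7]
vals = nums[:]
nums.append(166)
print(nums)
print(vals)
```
[9, 2, 3, 3, 7, 7, 166]
[9, 2, 3, 3, 7, 7]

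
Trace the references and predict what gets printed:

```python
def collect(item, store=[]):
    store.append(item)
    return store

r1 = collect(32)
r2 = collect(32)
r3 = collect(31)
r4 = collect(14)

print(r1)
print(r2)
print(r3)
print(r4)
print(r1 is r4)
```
[32, 32, 31, 14]
[32, 32, 31, 14]
[32, 32, 31, 14]
[32, 32, 31, 14]
True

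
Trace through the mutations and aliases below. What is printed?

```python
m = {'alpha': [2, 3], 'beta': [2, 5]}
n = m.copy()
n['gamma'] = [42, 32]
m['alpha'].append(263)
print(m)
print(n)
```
{'alpha': [2, 3, 263], 'beta': [2, 5]}
{'alpha': [2, 3, 263], 'beta': [2, 5], 'gamma': [42, 32]}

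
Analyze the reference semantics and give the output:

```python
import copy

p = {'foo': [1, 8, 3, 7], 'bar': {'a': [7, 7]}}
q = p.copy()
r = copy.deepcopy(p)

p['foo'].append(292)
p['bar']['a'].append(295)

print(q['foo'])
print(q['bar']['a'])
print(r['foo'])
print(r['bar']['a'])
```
[1, 8, 3, 7, 292]
[7, 7, 295]
[1, 8, 3, 7]
[7, 7]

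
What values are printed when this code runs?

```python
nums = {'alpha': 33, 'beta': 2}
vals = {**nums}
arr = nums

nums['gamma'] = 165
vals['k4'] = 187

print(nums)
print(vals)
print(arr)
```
{'alpha': 33, 'beta': 2, 'gamma': 165}
{'alpha': 33, 'beta': 2, 'k4': 187}
{'alpha': 33, 'beta': 2, 'gamma': 165}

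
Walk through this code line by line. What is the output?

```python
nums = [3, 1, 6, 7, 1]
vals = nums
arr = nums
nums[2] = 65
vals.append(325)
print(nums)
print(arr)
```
[3, 1, 65, 7, 1, 325]
[3, 1, 65, 7, 1, 325]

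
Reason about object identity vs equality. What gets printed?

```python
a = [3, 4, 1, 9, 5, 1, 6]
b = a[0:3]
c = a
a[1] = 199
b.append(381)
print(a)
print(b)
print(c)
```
[3, 199, 1, 9, 5, 1, 6]
[3, 4, 1, 381]
[3, 199, 1, 9, 5, 1, 6]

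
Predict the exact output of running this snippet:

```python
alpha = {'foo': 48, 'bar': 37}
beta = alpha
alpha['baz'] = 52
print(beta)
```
{'foo': 48, 'bar': 37, 'baz': 52}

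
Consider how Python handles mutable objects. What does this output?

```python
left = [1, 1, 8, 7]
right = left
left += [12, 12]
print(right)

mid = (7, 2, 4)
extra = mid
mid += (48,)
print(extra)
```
[1, 1, 8, 7, 12, 12]
(7, 2, 4)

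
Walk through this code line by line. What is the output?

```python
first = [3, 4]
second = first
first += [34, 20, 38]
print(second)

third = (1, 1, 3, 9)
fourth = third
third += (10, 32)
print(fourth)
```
[3, 4, 34, 20, 38]
(1, 1, 3, 9)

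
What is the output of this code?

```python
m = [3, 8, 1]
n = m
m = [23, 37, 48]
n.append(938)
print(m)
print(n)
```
[23, 37, 48]
[3, 8, 1, 938]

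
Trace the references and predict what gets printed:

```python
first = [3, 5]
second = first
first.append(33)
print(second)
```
[3, 5, 33]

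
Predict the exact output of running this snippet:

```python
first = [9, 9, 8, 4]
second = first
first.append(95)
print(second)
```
[9, 9, 8, 4, 95]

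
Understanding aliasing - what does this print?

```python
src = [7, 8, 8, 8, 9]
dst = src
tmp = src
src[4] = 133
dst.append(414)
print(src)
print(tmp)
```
[7, 8, 8, 8, 133, 414]
[7, 8, 8, 8, 133, 414]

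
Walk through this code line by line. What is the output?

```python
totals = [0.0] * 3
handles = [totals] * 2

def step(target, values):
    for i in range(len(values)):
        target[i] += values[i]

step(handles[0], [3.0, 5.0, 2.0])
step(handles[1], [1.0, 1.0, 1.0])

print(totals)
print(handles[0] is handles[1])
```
[4.0, 6.0, 3.0]
True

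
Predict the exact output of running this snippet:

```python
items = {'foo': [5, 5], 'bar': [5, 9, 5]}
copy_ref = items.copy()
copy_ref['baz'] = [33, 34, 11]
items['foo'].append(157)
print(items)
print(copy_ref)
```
{'foo': [5, 5, 157], 'bar': [5, 9, 5]}
{'foo': [5, 5, 157], 'bar': [5, 9, 5], 'baz': [33, 34, 11]}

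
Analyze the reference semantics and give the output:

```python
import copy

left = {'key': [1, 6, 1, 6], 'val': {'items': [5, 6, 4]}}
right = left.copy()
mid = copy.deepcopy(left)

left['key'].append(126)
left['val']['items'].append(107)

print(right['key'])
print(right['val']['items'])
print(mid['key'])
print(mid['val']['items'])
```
[1, 6, 1, 6, 126]
[5, 6, 4, 107]
[1, 6, 1, 6]
[5, 6, 4]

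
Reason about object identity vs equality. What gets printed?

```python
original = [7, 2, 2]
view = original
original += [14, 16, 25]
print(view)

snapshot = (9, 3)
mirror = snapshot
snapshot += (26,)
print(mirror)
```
[7, 2, 2, 14, 16, 25]
(9, 3)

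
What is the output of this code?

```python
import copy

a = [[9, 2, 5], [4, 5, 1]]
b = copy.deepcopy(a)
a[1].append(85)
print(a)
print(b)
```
[[9, 2, 5], [4, 5, 1, 85]]
[[9, 2, 5], [4, 5, 1]]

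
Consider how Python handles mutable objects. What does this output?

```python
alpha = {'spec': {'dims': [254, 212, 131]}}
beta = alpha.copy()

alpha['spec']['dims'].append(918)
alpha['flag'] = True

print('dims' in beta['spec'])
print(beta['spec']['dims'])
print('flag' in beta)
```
True
[254, 212, 131, 918]
False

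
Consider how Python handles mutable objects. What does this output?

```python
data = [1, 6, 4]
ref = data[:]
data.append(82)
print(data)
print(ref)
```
[1, 6, 4, 82]
[1, 6, 4]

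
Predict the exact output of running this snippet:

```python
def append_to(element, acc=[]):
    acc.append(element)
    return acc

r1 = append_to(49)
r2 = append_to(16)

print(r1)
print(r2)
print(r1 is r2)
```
[49, 16]
[49, 16]
True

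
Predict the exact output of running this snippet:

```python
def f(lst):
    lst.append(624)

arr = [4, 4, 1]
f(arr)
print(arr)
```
[4, 4, 1, 624]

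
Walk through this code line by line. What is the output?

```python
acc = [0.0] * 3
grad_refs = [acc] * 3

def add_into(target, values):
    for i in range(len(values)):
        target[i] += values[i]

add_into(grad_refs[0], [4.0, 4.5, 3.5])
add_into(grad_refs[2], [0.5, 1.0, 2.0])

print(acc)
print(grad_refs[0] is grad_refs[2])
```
[4.5, 5.5, 5.5]
True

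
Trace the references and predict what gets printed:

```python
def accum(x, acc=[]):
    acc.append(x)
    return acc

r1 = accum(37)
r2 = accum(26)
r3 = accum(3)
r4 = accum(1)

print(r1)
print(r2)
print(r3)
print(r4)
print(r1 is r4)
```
[37, 26, 3, 1]
[37, 26, 3, 1]
[37, 26, 3, 1]
[37, 26, 3, 1]
True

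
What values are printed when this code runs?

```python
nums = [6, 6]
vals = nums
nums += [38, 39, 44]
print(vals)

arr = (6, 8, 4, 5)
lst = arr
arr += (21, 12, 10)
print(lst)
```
[6, 6, 38, 39, 44]
(6, 8, 4, 5)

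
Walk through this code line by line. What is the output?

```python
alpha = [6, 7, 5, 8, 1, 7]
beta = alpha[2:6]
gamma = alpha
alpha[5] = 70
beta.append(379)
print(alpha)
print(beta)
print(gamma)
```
[6, 7, 5, 8, 1, 70]
[5, 8, 1, 7, 379]
[6, 7, 5, 8, 1, 70]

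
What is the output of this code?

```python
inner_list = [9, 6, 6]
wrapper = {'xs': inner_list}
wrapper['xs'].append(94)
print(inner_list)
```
[9, 6, 6, 94]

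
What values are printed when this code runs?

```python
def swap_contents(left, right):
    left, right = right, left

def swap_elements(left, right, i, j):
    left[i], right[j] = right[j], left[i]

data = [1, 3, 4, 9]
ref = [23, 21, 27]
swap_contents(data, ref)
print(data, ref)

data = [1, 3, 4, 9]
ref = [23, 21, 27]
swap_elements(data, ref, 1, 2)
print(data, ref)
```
[1, 3, 4, 9] [23, 21, 27]
[1, 27, 4, 9] [23, 21, 3]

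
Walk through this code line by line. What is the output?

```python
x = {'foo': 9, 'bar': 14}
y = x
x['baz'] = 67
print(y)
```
{'foo': 9, 'bar': 14, 'baz': 67}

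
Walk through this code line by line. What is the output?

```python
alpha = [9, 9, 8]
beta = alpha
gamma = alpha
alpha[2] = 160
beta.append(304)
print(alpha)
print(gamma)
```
[9, 9, 160, 304]
[9, 9, 160, 304]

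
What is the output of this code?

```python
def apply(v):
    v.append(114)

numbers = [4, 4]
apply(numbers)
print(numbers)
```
[4, 4, 114]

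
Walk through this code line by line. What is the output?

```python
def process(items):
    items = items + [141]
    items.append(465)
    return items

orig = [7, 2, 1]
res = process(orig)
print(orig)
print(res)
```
[7, 2, 1]
[7, 2, 1, 141, 465]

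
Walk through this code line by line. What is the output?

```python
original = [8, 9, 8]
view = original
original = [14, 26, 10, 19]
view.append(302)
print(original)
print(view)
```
[14, 26, 10, 19]
[8, 9, 8, 302]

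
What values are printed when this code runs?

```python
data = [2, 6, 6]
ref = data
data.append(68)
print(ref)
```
[2, 6, 6, 68]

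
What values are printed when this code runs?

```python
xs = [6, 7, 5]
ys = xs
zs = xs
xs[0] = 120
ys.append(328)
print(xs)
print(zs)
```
[120, 7, 5, 328]
[120, 7, 5, 328]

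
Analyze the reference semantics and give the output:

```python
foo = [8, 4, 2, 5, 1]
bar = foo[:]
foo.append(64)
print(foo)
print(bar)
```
[8, 4, 2, 5, 1, 64]
[8, 4, 2, 5, 1]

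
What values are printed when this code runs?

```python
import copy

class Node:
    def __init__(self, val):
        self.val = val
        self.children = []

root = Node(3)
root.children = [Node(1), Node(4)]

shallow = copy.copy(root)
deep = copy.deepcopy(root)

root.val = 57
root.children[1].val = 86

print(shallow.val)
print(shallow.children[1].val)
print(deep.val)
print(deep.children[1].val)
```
3
86
3
4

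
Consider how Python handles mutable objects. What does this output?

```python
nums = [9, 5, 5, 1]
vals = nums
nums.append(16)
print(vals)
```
[9, 5, 5, 1, 16]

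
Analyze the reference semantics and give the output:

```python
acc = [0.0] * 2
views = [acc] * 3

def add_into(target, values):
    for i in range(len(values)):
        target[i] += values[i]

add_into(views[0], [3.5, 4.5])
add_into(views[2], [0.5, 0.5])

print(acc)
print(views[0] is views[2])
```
[4.0, 5.0]
True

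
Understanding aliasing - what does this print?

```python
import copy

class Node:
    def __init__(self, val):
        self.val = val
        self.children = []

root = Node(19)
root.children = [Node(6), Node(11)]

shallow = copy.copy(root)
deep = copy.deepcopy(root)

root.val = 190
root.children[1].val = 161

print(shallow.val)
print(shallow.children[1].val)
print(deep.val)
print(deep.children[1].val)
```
19
161
19
11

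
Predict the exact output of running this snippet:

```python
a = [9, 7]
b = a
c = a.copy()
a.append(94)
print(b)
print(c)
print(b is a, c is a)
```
[9, 7, 94]
[9, 7]
True False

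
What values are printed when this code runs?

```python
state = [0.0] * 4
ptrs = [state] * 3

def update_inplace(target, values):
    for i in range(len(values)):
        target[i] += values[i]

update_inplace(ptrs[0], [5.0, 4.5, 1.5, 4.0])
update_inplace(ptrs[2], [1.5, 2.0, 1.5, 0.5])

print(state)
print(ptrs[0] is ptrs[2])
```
[6.5, 6.5, 3.0, 4.5]
True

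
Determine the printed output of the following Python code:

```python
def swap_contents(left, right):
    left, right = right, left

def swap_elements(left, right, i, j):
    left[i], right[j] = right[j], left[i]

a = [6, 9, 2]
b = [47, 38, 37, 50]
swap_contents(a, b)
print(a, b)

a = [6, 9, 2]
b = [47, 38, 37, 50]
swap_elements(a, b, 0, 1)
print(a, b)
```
[6, 9, 2] [47, 38, 37, 50]
[38, 9, 2] [47, 6, 37, 50]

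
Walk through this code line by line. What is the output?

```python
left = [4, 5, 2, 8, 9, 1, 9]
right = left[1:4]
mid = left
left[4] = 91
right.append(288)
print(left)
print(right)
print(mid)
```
[4, 5, 2, 8, 91, 1, 9]
[5, 2, 8, 288]
[4, 5, 2, 8, 91, 1, 9]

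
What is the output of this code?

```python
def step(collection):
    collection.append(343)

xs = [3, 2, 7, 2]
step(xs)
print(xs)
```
[3, 2, 7, 2, 343]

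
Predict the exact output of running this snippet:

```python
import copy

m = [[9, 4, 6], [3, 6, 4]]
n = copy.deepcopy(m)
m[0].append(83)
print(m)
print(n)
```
[[9, 4, 6, 83], [3, 6, 4]]
[[9, 4, 6], [3, 6, 4]]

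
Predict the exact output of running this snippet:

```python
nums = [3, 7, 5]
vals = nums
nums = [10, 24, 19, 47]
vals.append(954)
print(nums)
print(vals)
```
[10, 24, 19, 47]
[3, 7, 5, 954]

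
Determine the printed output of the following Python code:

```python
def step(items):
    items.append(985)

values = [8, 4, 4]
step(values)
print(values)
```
[8, 4, 4, 985]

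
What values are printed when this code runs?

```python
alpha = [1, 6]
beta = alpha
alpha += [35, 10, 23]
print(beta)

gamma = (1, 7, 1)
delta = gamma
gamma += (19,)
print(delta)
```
[1, 6, 35, 10, 23]
(1, 7, 1)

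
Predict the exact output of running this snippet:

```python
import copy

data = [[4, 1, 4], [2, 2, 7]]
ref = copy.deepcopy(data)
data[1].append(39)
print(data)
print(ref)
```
[[4, 1, 4], [2, 2, 7, 39]]
[[4, 1, 4], [2, 2, 7]]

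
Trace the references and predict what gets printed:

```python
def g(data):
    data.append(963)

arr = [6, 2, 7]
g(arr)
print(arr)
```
[6, 2, 7, 963]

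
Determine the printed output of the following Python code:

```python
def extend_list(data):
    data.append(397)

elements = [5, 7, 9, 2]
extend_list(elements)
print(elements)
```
[5, 7, 9, 2, 397]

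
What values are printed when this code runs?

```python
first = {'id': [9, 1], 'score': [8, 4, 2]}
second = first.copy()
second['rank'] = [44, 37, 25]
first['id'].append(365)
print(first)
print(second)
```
{'id': [9, 1, 365], 'score': [8, 4, 2]}
{'id': [9, 1, 365], 'score': [8, 4, 2], 'rank': [44, 37, 25]}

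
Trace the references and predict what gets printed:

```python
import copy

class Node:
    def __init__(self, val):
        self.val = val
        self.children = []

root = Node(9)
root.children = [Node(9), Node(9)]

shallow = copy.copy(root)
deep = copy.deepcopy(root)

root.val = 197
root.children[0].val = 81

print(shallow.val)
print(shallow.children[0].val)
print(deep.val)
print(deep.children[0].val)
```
9
81
9
9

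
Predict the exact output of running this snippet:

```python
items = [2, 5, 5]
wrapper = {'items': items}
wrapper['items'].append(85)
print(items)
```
[2, 5, 5, 85]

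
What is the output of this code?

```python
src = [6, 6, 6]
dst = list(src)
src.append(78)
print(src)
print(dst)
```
[6, 6, 6, 78]
[6, 6, 6]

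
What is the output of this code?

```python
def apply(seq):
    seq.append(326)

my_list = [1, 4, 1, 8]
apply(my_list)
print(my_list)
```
[1, 4, 1, 8, 326]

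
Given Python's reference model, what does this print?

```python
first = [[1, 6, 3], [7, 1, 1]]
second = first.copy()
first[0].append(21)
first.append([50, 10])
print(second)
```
[[1, 6, 3, 21], [7, 1, 1]]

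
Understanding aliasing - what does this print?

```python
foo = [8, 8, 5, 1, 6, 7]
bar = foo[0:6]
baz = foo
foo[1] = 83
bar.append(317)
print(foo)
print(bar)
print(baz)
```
[8, 83, 5, 1, 6, 7]
[8, 8, 5, 1, 6, 7, 317]
[8, 83, 5, 1, 6, 7]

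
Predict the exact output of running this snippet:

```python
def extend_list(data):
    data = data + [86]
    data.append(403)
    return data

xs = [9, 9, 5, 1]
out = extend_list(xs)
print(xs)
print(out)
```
[9, 9, 5, 1]
[9, 9, 5, 1, 86, 403]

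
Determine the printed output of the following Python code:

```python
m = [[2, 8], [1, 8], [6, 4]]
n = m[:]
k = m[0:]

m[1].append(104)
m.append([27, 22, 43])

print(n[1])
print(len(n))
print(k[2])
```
[1, 8, 104]
3
[6, 4]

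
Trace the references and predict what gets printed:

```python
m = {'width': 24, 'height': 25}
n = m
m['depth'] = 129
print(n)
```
{'width': 24, 'height': 25, 'depth': 129}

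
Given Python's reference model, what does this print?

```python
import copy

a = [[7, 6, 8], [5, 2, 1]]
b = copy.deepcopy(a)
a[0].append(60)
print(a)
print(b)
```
[[7, 6, 8, 60], [5, 2, 1]]
[[7, 6, 8], [5, 2, 1]]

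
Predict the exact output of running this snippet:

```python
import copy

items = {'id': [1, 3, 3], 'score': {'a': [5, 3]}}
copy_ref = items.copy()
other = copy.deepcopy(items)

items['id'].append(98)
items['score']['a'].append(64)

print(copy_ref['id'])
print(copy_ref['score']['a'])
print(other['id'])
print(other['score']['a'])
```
[1, 3, 3, 98]
[5, 3, 64]
[1, 3, 3]
[5, 3]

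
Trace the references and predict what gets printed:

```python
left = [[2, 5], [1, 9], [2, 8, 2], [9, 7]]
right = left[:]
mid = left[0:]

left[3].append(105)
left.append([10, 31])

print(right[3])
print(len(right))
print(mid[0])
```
[9, 7, 105]
4
[2, 5]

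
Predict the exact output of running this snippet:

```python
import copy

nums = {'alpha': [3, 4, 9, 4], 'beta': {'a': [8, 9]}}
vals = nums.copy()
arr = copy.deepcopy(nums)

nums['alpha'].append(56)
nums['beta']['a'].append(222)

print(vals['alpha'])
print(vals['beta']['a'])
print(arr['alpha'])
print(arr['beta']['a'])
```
[3, 4, 9, 4, 56]
[8, 9, 222]
[3, 4, 9, 4]
[8, 9]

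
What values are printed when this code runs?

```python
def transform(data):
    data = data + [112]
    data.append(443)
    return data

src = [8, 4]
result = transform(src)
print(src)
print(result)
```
[8, 4]
[8, 4, 112, 443]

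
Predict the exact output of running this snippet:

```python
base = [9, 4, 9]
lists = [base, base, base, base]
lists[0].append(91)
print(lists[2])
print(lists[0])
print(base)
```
[9, 4, 9, 91]
[9, 4, 9, 91]
[9, 4, 9, 91]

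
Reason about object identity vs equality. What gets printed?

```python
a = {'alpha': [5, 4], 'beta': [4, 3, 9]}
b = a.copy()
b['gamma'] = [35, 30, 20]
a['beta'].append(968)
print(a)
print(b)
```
{'alpha': [5, 4], 'beta': [4, 3, 9, 968]}
{'alpha': [5, 4], 'beta': [4, 3, 9, 968], 'gamma': [35, 30, 20]}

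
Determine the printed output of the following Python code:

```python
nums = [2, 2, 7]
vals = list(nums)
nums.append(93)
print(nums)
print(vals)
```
[2, 2, 7, 93]
[2, 2, 7]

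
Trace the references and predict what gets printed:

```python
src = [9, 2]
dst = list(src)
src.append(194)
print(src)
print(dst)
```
[9, 2, 194]
[9, 2]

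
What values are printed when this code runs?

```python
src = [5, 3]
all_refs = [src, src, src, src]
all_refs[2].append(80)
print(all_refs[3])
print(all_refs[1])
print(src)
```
[5, 3, 80]
[5, 3, 80]
[5, 3, 80]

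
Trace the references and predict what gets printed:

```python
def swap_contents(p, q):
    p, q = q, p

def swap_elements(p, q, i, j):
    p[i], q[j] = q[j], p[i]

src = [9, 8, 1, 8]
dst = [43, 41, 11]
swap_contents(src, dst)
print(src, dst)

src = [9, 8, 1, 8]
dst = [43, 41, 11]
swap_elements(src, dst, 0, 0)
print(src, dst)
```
[9, 8, 1, 8] [43, 41, 11]
[43, 8, 1, 8] [9, 41, 11]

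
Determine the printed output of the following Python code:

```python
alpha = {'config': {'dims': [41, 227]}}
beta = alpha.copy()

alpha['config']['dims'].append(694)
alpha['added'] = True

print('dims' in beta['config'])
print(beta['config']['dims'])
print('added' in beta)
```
True
[41, 227, 694]
False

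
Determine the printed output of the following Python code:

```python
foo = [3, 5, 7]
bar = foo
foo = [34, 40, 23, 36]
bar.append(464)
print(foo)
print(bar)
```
[34, 40, 23, 36]
[3, 5, 7, 464]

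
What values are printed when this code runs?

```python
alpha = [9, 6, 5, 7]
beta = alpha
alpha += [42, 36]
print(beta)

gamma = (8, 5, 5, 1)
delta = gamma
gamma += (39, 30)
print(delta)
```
[9, 6, 5, 7, 42, 36]
(8, 5, 5, 1)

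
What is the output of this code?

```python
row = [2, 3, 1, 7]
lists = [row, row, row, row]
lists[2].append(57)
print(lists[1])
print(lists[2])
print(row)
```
[2, 3, 1, 7, 57]
[2, 3, 1, 7, 57]
[2, 3, 1, 7, 57]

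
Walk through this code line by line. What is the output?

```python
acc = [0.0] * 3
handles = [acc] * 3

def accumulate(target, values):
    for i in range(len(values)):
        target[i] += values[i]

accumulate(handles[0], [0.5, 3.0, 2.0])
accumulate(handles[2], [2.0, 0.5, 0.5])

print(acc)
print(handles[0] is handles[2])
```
[2.5, 3.5, 2.5]
True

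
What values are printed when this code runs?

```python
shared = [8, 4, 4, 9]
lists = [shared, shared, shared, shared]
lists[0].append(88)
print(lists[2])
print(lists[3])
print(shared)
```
[8, 4, 4, 9, 88]
[8, 4, 4, 9, 88]
[8, 4, 4, 9, 88]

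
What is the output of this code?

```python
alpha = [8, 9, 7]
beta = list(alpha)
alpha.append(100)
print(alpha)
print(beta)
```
[8, 9, 7, 100]
[8, 9, 7]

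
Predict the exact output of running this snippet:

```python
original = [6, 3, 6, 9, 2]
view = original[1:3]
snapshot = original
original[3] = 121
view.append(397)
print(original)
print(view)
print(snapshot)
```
[6, 3, 6, 121, 2]
[3, 6, 397]
[6, 3, 6, 121, 2]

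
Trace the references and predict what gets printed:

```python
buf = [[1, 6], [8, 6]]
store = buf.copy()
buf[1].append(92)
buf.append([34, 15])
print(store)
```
[[1, 6], [8, 6, 92]]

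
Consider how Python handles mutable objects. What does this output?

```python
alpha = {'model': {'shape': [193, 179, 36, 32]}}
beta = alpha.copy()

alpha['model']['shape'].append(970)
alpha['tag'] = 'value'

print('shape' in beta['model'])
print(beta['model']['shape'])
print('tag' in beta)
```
True
[193, 179, 36, 32, 970]
False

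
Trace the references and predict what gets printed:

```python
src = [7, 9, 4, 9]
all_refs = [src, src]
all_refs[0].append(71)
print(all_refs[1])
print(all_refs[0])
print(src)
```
[7, 9, 4, 9, 71]
[7, 9, 4, 9, 71]
[7, 9, 4, 9, 71]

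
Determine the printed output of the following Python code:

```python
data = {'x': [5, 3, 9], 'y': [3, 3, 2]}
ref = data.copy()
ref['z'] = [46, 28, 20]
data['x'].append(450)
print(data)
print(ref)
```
{'x': [5, 3, 9, 450], 'y': [3, 3, 2]}
{'x': [5, 3, 9, 450], 'y': [3, 3, 2], 'z': [46, 28, 20]}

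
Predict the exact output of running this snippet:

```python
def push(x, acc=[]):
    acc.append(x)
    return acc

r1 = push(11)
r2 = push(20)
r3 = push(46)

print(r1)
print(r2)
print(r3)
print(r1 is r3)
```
[11, 20, 46]
[11, 20, 46]
[11, 20, 46]
True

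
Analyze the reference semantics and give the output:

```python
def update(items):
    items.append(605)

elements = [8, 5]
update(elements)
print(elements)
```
[8, 5, 605]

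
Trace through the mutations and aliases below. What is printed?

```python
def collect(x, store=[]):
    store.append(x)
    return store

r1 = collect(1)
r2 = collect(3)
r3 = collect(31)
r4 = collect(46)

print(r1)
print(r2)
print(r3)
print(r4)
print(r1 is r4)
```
[1, 3, 31, 46]
[1, 3, 31, 46]
[1, 3, 31, 46]
[1, 3, 31, 46]
True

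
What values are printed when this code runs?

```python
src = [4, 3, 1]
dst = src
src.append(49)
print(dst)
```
[4, 3, 1, 49]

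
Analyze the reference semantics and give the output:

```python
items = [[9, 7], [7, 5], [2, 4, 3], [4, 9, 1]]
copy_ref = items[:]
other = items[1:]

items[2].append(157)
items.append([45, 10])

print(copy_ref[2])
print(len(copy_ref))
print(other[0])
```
[2, 4, 3, 157]
4
[7, 5]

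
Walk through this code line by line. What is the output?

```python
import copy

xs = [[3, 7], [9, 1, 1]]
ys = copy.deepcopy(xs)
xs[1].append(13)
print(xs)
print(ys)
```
[[3, 7], [9, 1, 1, 13]]
[[3, 7], [9, 1, 1]]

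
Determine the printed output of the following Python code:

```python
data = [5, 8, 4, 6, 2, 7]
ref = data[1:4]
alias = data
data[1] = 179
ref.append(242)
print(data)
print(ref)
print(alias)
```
[5, 179, 4, 6, 2, 7]
[8, 4, 6, 242]
[5, 179, 4, 6, 2, 7]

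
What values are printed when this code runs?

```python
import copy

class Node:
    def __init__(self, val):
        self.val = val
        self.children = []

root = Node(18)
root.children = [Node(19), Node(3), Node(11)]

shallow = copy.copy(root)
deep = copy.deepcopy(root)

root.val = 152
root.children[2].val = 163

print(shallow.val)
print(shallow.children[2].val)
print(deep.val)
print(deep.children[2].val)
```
18
163
18
11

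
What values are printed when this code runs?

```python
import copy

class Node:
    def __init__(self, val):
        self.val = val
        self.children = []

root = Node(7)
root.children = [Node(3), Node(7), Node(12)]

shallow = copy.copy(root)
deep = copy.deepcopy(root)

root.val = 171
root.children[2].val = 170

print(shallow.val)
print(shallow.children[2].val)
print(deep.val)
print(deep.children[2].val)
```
7
170
7
12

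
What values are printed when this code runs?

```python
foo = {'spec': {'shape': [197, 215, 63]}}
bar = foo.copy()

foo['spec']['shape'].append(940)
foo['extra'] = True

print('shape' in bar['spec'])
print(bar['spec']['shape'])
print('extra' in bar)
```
True
[197, 215, 63, 940]
False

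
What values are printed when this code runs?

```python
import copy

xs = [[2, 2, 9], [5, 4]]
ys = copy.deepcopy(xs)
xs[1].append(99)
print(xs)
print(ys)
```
[[2, 2, 9], [5, 4, 99]]
[[2, 2, 9], [5, 4]]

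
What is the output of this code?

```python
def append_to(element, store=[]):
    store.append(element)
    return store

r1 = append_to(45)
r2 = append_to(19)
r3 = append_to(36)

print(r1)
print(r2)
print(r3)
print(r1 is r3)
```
[45, 19, 36]
[45, 19, 36]
[45, 19, 36]
True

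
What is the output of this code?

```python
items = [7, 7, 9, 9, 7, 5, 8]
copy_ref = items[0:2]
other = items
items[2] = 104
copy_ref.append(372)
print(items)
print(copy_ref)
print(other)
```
[7, 7, 104, 9, 7, 5, 8]
[7, 7, 372]
[7, 7, 104, 9, 7, 5, 8]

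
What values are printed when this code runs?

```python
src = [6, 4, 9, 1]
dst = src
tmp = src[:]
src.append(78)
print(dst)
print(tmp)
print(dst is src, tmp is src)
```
[6, 4, 9, 1, 78]
[6, 4, 9, 1]
True False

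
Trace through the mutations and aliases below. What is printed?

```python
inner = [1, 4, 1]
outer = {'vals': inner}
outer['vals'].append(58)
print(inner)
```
[1, 4, 1, 58]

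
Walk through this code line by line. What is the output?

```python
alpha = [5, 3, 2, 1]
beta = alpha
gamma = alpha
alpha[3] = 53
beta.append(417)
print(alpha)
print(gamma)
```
[5, 3, 2, 53, 417]
[5, 3, 2, 53, 417]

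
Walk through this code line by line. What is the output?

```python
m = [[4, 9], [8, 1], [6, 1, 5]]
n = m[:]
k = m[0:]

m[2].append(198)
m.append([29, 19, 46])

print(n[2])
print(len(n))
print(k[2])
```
[6, 1, 5, 198]
3
[6, 1, 5, 198]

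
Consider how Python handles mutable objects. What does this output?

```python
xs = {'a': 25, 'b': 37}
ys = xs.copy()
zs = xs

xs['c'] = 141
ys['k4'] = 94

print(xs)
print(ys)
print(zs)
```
{'a': 25, 'b': 37, 'c': 141}
{'a': 25, 'b': 37, 'k4': 94}
{'a': 25, 'b': 37, 'c': 141}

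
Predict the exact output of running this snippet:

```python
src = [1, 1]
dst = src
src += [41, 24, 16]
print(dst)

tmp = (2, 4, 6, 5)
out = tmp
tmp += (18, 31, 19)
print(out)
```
[1, 1, 41, 24, 16]
(2, 4, 6, 5)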